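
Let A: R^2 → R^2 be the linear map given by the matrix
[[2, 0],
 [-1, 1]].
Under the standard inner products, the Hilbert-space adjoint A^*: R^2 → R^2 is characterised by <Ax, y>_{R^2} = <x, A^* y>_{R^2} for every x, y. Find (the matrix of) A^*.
A^* = A^T =
[[2, -1],
 [0, 1]]

For real matrices with standard dot products, the defining identity <Ax, y> = <x, A^* y> gives (Ax)^T y = x^T (A^*) y, i.e. x^T A^T y = x^T (A^*) y. Since this holds for all x, y, we must have A^* = A^T. Therefore
A^* =
[[2, -1],
 [0, 1]].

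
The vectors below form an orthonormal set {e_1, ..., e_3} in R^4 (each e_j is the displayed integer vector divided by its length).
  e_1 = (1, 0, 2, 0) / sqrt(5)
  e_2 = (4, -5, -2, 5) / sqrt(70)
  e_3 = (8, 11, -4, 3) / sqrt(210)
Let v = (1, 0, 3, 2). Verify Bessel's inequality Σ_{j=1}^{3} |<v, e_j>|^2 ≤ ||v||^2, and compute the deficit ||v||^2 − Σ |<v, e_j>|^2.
Σ |<v, e_j>|^2 = 161/15; ||v||^2 = 14; deficit = 49/15

Write each e_j = u_j / sqrt(<u_j, u_j>) where u_j is the displayed integer vector. Then <v, e_j> = <v, u_j> / sqrt(<u_j, u_j>), so |<v, e_j>|^2 = <v, u_j>^2 / <u_j, u_j>.
Coefficients: <v, e_1> = 7/sqrt(5), <v, e_2> = 8/sqrt(70), <v, e_3> = 2/sqrt(210).
Square and sum: Σ |<v, e_j>|^2 = 161/15.
Compute ||v||^2 = v·v = 14.
Deficit = 14 − 161/15 = 49/15 ≥ 0, confirming Bessel's inequality. (The deficit equals ||v − Σ <v,e_j> e_j||^2, the squared distance from v to span{e_j}.)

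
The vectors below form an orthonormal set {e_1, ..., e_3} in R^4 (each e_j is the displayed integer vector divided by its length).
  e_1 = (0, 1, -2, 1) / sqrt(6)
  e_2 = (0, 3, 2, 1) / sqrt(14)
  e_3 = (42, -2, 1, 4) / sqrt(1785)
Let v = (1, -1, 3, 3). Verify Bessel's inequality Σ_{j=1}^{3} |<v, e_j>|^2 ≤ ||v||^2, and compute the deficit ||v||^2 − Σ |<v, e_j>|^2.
Σ |<v, e_j>|^2 = 611/85; ||v||^2 = 20; deficit = 1089/85

Write each e_j = u_j / sqrt(<u_j, u_j>) where u_j is the displayed integer vector. Then <v, e_j> = <v, u_j> / sqrt(<u_j, u_j>), so |<v, e_j>|^2 = <v, u_j>^2 / <u_j, u_j>.
Coefficients: <v, e_1> = -4/sqrt(6), <v, e_2> = 6/sqrt(14), <v, e_3> = 59/sqrt(1785).
Square and sum: Σ |<v, e_j>|^2 = 611/85.
Compute ||v||^2 = v·v = 20.
Deficit = 20 − 611/85 = 1089/85 ≥ 0, confirming Bessel's inequality. (The deficit equals ||v − Σ <v,e_j> e_j||^2, the squared distance from v to span{e_j}.)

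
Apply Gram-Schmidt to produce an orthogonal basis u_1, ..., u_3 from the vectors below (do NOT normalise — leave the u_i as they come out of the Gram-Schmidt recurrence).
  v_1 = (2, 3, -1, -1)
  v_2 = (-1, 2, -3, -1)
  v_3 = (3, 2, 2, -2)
Orthogonal basis:
  u_1 = (2, 3, -1, -1)
  u_2 = (-31/15, 2/5, -37/15, -7/15)
  u_3 = (-66/161, -8/161, 103/161, -37/23)

Apply the Gram-Schmidt recurrence
  u_1 = v_1
  u_i = v_i − Σ_{j<i} ((v_i · u_j) / (u_j · u_j)) · u_j.

Step by step this gives:
  u_1 = (2, 3, -1, -1)
  u_2 = (-31/15, 2/5, -37/15, -7/15)
  u_3 = (-66/161, -8/161, 103/161, -37/23)

Orthogonality check:
  u_2 · u_1 = 0 (should be 0)
  u_3 · u_1 = 0 (should be 0)
  u_3 · u_2 = 0 (should be 0)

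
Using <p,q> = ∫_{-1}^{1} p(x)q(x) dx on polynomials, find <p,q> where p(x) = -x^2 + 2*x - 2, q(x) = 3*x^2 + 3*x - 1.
<p,q> = 52/15

Expand the product: p(x)·q(x) = -3*x^4 + 3*x^3 + x^2 - 8*x + 2.
∫_{-1}^{1} of each monomial x^k gives [2/(k+1) if k even, 0 if k odd]. Integrating term-by-term (or equivalently evaluating the antiderivative F(x) = -3*x^5/5 + 3*x^4/4 + x^3/3 - 4*x^2 + 2*x at the endpoints):
  F(1) − F(−1) = -91/60 − (-299/60) = 52/15.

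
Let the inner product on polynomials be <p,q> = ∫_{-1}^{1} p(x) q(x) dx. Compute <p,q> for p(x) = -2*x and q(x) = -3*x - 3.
<p,q> = 4

Expand the product: p(x)·q(x) = 6*x^2 + 6*x.
∫_{-1}^{1} of each monomial x^k gives [2/(k+1) if k even, 0 if k odd]. Integrating term-by-term (or equivalently evaluating the antiderivative F(x) = 2*x^3 + 3*x^2 at the endpoints):
  F(1) − F(−1) = 5 − (1) = 4.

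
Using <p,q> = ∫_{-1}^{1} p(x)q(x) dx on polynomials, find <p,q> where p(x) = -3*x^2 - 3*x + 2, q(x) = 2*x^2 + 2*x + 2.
<p,q> = 4/15

Expand the product: p(x)·q(x) = -6*x^4 - 12*x^3 - 8*x^2 - 2*x + 4.
∫_{-1}^{1} of each monomial x^k gives [2/(k+1) if k even, 0 if k odd]. Integrating term-by-term (or equivalently evaluating the antiderivative F(x) = -6*x^5/5 - 3*x^4 - 8*x^3/3 - x^2 + 4*x at the endpoints):
  F(1) − F(−1) = -58/15 − (-62/15) = 4/15.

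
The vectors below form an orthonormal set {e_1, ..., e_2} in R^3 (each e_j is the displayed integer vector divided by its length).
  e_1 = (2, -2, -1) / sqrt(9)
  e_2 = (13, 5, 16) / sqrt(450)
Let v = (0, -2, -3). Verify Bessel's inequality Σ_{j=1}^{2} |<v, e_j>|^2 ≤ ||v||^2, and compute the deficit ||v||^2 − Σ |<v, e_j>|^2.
Σ |<v, e_j>|^2 = 323/25; ||v||^2 = 13; deficit = 2/25

Write each e_j = u_j / sqrt(<u_j, u_j>) where u_j is the displayed integer vector. Then <v, e_j> = <v, u_j> / sqrt(<u_j, u_j>), so |<v, e_j>|^2 = <v, u_j>^2 / <u_j, u_j>.
Coefficients: <v, e_1> = 7/sqrt(9), <v, e_2> = -58/sqrt(450).
Square and sum: Σ |<v, e_j>|^2 = 323/25.
Compute ||v||^2 = v·v = 13.
Deficit = 13 − 323/25 = 2/25 ≥ 0, confirming Bessel's inequality. (The deficit equals ||v − Σ <v,e_j> e_j||^2, the squared distance from v to span{e_j}.)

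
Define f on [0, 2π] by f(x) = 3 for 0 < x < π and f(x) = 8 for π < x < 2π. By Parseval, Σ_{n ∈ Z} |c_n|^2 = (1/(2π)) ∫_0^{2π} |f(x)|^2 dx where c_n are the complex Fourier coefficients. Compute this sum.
Σ |c_n|^2 = 73/2

Parseval equates the L^2 energy of f (normalised by 1/(2π)) with the ℓ^2 sum of its Fourier coefficients: (1/(2π)) ∫_0^{2π} |f|^2 = Σ |c_n|^2.
Compute the left side: (1/(2π)) [∫_0^π 3^2 dx + ∫_π^{2π} 8^2 dx] = (1/(2π)) · (9π + 64π) = (9 + 64)/2 = 73/2.
So Σ_{n ∈ Z} |c_n|^2 = 73/2.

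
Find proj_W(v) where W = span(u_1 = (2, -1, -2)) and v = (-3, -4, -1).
proj_W(v) = (0, 0, 0)

Set up U = [u_1 | ... | u_1] ∈ R^(3×1). The projector onto W = col(U) is P = U (U^T U)^(-1) U^T.
Compute U^T U =
  [9],
and U^T v = (0).
Solve U^T U · c = U^T v for the coefficients: c = (0). The projection is proj_W(v) = U c.
Check: (v - proj_W(v)) · u_1 = 0  (should be 0).
Result: proj_W(v) = (0, 0, 0).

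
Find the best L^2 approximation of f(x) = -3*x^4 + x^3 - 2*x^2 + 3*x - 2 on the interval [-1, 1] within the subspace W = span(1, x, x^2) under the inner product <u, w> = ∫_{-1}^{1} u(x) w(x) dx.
g(x) = -32*x^2/7 + 18*x/5 - 61/35

The best approximation g ∈ W is the orthogonal projection of f onto W. Writing g = a_0 + a_1 x + a_2 x^2, the coefficients solve the normal equations G · a = b where
  G_{ij} = <φ_i, φ_j> and b_i = <f, φ_i>, with φ_0 = 1, φ_1 = x, φ_2 = x^2.
G =
  [2, 0, 2/3]
  [0, 2/3, 0]
  [2/3, 0, 2/5],
b = (-98/15, 12/5, -314/105).
Solving gives a_0 = -61/35, a_1 = 18/5, a_2 = -32/7, so
  g(x) = -32*x^2/7 + 18*x/5 - 61/35.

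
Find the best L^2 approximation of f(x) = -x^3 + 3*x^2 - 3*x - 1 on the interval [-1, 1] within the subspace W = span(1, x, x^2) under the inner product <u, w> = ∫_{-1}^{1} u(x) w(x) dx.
g(x) = 3*x^2 - 18*x/5 - 1

The best approximation g ∈ W is the orthogonal projection of f onto W. Writing g = a_0 + a_1 x + a_2 x^2, the coefficients solve the normal equations G · a = b where
  G_{ij} = <φ_i, φ_j> and b_i = <f, φ_i>, with φ_0 = 1, φ_1 = x, φ_2 = x^2.
G =
  [2, 0, 2/3]
  [0, 2/3, 0]
  [2/3, 0, 2/5],
b = (0, -12/5, 8/15).
Solving gives a_0 = -1, a_1 = -18/5, a_2 = 3, so
  g(x) = 3*x^2 - 18*x/5 - 1.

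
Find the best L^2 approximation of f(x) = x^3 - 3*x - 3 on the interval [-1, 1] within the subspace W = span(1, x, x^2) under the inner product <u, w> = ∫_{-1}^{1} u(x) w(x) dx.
g(x) = -12*x/5 - 3

The best approximation g ∈ W is the orthogonal projection of f onto W. Writing g = a_0 + a_1 x + a_2 x^2, the coefficients solve the normal equations G · a = b where
  G_{ij} = <φ_i, φ_j> and b_i = <f, φ_i>, with φ_0 = 1, φ_1 = x, φ_2 = x^2.
G =
  [2, 0, 2/3]
  [0, 2/3, 0]
  [2/3, 0, 2/5],
b = (-6, -8/5, -2).
Solving gives a_0 = -3, a_1 = -12/5, a_2 = 0, so
  g(x) = -12*x/5 - 3.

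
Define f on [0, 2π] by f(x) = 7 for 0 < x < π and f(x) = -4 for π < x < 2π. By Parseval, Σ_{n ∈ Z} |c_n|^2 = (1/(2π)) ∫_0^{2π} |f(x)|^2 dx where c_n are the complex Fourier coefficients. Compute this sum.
Σ |c_n|^2 = 65/2

Parseval equates the L^2 energy of f (normalised by 1/(2π)) with the ℓ^2 sum of its Fourier coefficients: (1/(2π)) ∫_0^{2π} |f|^2 = Σ |c_n|^2.
Compute the left side: (1/(2π)) [∫_0^π 7^2 dx + ∫_π^{2π} (-4)^2 dx] = (1/(2π)) · (49π + 16π) = (49 + 16)/2 = 65/2.
So Σ_{n ∈ Z} |c_n|^2 = 65/2.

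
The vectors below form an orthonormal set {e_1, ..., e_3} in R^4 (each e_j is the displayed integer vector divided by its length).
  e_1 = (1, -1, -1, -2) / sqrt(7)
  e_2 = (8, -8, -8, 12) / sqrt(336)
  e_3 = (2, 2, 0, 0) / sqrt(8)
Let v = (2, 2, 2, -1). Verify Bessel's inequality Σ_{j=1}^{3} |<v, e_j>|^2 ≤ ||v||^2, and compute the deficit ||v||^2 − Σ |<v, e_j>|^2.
Σ |<v, e_j>|^2 = 31/3; ||v||^2 = 13; deficit = 8/3

Write each e_j = u_j / sqrt(<u_j, u_j>) where u_j is the displayed integer vector. Then <v, e_j> = <v, u_j> / sqrt(<u_j, u_j>), so |<v, e_j>|^2 = <v, u_j>^2 / <u_j, u_j>.
Coefficients: <v, e_1> = 0/sqrt(7), <v, e_2> = -28/sqrt(336), <v, e_3> = 8/sqrt(8).
Square and sum: Σ |<v, e_j>|^2 = 31/3.
Compute ||v||^2 = v·v = 13.
Deficit = 13 − 31/3 = 8/3 ≥ 0, confirming Bessel's inequality. (The deficit equals ||v − Σ <v,e_j> e_j||^2, the squared distance from v to span{e_j}.)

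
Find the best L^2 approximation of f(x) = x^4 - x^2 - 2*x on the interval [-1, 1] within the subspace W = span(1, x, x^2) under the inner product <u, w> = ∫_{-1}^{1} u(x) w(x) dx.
g(x) = -x^2/7 - 2*x - 3/35

The best approximation g ∈ W is the orthogonal projection of f onto W. Writing g = a_0 + a_1 x + a_2 x^2, the coefficients solve the normal equations G · a = b where
  G_{ij} = <φ_i, φ_j> and b_i = <f, φ_i>, with φ_0 = 1, φ_1 = x, φ_2 = x^2.
G =
  [2, 0, 2/3]
  [0, 2/3, 0]
  [2/3, 0, 2/5],
b = (-4/15, -4/3, -4/35).
Solving gives a_0 = -3/35, a_1 = -2, a_2 = -1/7, so
  g(x) = -x^2/7 - 2*x - 3/35.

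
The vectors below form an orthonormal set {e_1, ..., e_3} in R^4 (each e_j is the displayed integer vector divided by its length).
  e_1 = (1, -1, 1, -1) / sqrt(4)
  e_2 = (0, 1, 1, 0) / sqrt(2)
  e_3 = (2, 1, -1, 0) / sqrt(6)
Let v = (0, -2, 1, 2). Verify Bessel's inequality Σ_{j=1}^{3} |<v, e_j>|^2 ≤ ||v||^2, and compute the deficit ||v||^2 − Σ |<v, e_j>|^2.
Σ |<v, e_j>|^2 = 9/4; ||v||^2 = 9; deficit = 27/4

Write each e_j = u_j / sqrt(<u_j, u_j>) where u_j is the displayed integer vector. Then <v, e_j> = <v, u_j> / sqrt(<u_j, u_j>), so |<v, e_j>|^2 = <v, u_j>^2 / <u_j, u_j>.
Coefficients: <v, e_1> = 1/sqrt(4), <v, e_2> = -1/sqrt(2), <v, e_3> = -3/sqrt(6).
Square and sum: Σ |<v, e_j>|^2 = 9/4.
Compute ||v||^2 = v·v = 9.
Deficit = 9 − 9/4 = 27/4 ≥ 0, confirming Bessel's inequality. (The deficit equals ||v − Σ <v,e_j> e_j||^2, the squared distance from v to span{e_j}.)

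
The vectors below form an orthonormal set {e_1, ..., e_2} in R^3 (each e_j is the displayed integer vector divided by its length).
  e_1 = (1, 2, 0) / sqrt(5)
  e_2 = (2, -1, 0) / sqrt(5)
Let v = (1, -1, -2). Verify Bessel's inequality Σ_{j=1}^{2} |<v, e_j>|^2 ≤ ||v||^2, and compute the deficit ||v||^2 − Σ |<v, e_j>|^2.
Σ |<v, e_j>|^2 = 2; ||v||^2 = 6; deficit = 4

Write each e_j = u_j / sqrt(<u_j, u_j>) where u_j is the displayed integer vector. Then <v, e_j> = <v, u_j> / sqrt(<u_j, u_j>), so |<v, e_j>|^2 = <v, u_j>^2 / <u_j, u_j>.
Coefficients: <v, e_1> = -1/sqrt(5), <v, e_2> = 3/sqrt(5).
Square and sum: Σ |<v, e_j>|^2 = 2.
Compute ||v||^2 = v·v = 6.
Deficit = 6 − 2 = 4 ≥ 0, confirming Bessel's inequality. (The deficit equals ||v − Σ <v,e_j> e_j||^2, the squared distance from v to span{e_j}.)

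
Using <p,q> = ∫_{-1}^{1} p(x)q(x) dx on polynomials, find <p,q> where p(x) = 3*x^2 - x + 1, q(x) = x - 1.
<p,q> = -14/3

Expand the product: p(x)·q(x) = 3*x^3 - 4*x^2 + 2*x - 1.
∫_{-1}^{1} of each monomial x^k gives [2/(k+1) if k even, 0 if k odd]. Integrating term-by-term (or equivalently evaluating the antiderivative F(x) = 3*x^4/4 - 4*x^3/3 + x^2 - x at the endpoints):
  F(1) − F(−1) = -7/12 − (49/12) = -14/3.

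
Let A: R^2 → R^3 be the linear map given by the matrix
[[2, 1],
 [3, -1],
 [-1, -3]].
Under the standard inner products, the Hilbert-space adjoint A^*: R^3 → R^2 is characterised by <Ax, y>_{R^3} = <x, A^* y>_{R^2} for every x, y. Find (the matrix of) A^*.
A^* = A^T =
[[2, 3, -1],
 [1, -1, -3]]

For real matrices with standard dot products, the defining identity <Ax, y> = <x, A^* y> gives (Ax)^T y = x^T (A^*) y, i.e. x^T A^T y = x^T (A^*) y. Since this holds for all x, y, we must have A^* = A^T. Therefore
A^* =
[[2, 3, -1],
 [1, -1, -3]].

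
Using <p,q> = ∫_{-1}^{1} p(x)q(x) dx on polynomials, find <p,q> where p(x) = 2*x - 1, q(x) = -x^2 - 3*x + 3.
<p,q> = -28/3

Expand the product: p(x)·q(x) = -2*x^3 - 5*x^2 + 9*x - 3.
∫_{-1}^{1} of each monomial x^k gives [2/(k+1) if k even, 0 if k odd]. Integrating term-by-term (or equivalently evaluating the antiderivative F(x) = -x^4/2 - 5*x^3/3 + 9*x^2/2 - 3*x at the endpoints):
  F(1) − F(−1) = -2/3 − (26/3) = -28/3.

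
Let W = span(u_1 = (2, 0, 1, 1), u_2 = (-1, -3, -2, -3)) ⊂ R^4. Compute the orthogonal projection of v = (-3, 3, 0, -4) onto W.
proj_W(v) = (-342/89, 102/89, -120/89, -86/89)

Set up U = [u_1 | ... | u_2] ∈ R^(4×2). The projector onto W = col(U) is P = U (U^T U)^(-1) U^T.
Compute U^T U =
  [6, -7]
  [-7, 23],
and U^T v = (-10, 6).
Solve U^T U · c = U^T v for the coefficients: c = (-188/89, -34/89). The projection is proj_W(v) = U c.
Check: (v - proj_W(v)) · u_1 = 0  (should be 0).
Check: (v - proj_W(v)) · u_2 = 0  (should be 0).
Result: proj_W(v) = (-342/89, 102/89, -120/89, -86/89).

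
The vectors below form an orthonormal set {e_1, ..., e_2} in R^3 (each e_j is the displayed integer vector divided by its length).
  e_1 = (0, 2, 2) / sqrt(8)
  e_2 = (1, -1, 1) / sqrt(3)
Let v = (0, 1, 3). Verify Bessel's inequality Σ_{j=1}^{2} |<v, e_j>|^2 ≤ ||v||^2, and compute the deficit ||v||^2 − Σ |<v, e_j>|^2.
Σ |<v, e_j>|^2 = 28/3; ||v||^2 = 10; deficit = 2/3

Write each e_j = u_j / sqrt(<u_j, u_j>) where u_j is the displayed integer vector. Then <v, e_j> = <v, u_j> / sqrt(<u_j, u_j>), so |<v, e_j>|^2 = <v, u_j>^2 / <u_j, u_j>.
Coefficients: <v, e_1> = 8/sqrt(8), <v, e_2> = 2/sqrt(3).
Square and sum: Σ |<v, e_j>|^2 = 28/3.
Compute ||v||^2 = v·v = 10.
Deficit = 10 − 28/3 = 2/3 ≥ 0, confirming Bessel's inequality. (The deficit equals ||v − Σ <v,e_j> e_j||^2, the squared distance from v to span{e_j}.)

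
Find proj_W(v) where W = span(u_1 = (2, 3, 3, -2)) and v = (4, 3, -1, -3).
proj_W(v) = (20/13, 30/13, 30/13, -20/13)

Set up U = [u_1 | ... | u_1] ∈ R^(4×1). The projector onto W = col(U) is P = U (U^T U)^(-1) U^T.
Compute U^T U =
  [26],
and U^T v = (20).
Solve U^T U · c = U^T v for the coefficients: c = (10/13). The projection is proj_W(v) = U c.
Check: (v - proj_W(v)) · u_1 = 0  (should be 0).
Result: proj_W(v) = (20/13, 30/13, 30/13, -20/13).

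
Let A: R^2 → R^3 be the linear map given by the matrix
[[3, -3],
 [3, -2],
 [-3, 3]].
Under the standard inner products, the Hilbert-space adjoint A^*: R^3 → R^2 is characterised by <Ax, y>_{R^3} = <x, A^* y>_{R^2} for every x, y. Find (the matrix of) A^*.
A^* = A^T =
[[3, 3, -3],
 [-3, -2, 3]]

For real matrices with standard dot products, the defining identity <Ax, y> = <x, A^* y> gives (Ax)^T y = x^T (A^*) y, i.e. x^T A^T y = x^T (A^*) y. Since this holds for all x, y, we must have A^* = A^T. Therefore
A^* =
[[3, 3, -3],
 [-3, -2, 3]].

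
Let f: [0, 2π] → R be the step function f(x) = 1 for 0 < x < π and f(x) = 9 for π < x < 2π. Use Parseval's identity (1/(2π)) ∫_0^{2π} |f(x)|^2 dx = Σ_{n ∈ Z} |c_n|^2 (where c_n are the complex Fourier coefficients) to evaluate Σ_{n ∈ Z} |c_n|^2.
Σ |c_n|^2 = 41

Parseval equates the L^2 energy of f (normalised by 1/(2π)) with the ℓ^2 sum of its Fourier coefficients: (1/(2π)) ∫_0^{2π} |f|^2 = Σ |c_n|^2.
Compute the left side: (1/(2π)) [∫_0^π 1^2 dx + ∫_π^{2π} 9^2 dx] = (1/(2π)) · (1π + 81π) = (1 + 81)/2 = 41.
So Σ_{n ∈ Z} |c_n|^2 = 41.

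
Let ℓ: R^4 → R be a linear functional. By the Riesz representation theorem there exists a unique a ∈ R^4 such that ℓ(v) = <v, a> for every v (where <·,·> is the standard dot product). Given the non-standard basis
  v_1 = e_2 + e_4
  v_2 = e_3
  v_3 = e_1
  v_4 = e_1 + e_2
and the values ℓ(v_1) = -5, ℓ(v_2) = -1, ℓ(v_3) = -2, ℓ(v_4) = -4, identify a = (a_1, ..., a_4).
a = (-2, -2, -1, -3)

Write a = (a_1, ..., a_4) in the standard basis. For each basis vector v_i, ℓ(v_i) = <v_i, a> is a linear equation in the a_j's. Collect the n equations into a matrix system V a = ℓ, where row i of V is v_i (expressed in the standard basis). Since V is invertible (lower-triangular with 1s on the diagonal, up to permutation), solve by back-substitution:
  V =
[[0, 1, 0, 1],
 [0, 0, 1, 0],
 [1, 0, 0, 0],
 [1, 1, 0, 0]]
  V a = (-5, -1, -2, -4)
Solving gives a = (-2, -2, -1, -3).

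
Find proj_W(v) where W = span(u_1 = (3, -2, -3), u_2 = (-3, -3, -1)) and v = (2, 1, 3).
proj_W(v) = (507/418, 491/209, 549/418)

Set up U = [u_1 | ... | u_2] ∈ R^(3×2). The projector onto W = col(U) is P = U (U^T U)^(-1) U^T.
Compute U^T U =
  [22, 0]
  [0, 19],
and U^T v = (-5, -12).
Solve U^T U · c = U^T v for the coefficients: c = (-5/22, -12/19). The projection is proj_W(v) = U c.
Check: (v - proj_W(v)) · u_1 = 0  (should be 0).
Check: (v - proj_W(v)) · u_2 = 0  (should be 0).
Result: proj_W(v) = (507/418, 491/209, 549/418).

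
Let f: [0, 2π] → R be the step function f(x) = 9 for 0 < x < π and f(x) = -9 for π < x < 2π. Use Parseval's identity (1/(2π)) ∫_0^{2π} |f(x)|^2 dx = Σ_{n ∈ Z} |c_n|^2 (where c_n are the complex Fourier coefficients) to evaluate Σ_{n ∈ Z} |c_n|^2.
Σ |c_n|^2 = 81

Parseval equates the L^2 energy of f (normalised by 1/(2π)) with the ℓ^2 sum of its Fourier coefficients: (1/(2π)) ∫_0^{2π} |f|^2 = Σ |c_n|^2.
Compute the left side: (1/(2π)) [∫_0^π 9^2 dx + ∫_π^{2π} (-9)^2 dx] = (1/(2π)) · (81π + 81π) = (81 + 81)/2 = 81.
So Σ_{n ∈ Z} |c_n|^2 = 81.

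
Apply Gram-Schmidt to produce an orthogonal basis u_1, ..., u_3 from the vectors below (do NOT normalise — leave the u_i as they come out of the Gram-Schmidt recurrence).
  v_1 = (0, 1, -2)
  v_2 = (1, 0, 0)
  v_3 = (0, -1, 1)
Orthogonal basis:
  u_1 = (0, 1, -2)
  u_2 = (1, 0, 0)
  u_3 = (0, -2/5, -1/5)

Apply the Gram-Schmidt recurrence
  u_1 = v_1
  u_i = v_i − Σ_{j<i} ((v_i · u_j) / (u_j · u_j)) · u_j.

Step by step this gives:
  u_1 = (0, 1, -2)
  u_2 = (1, 0, 0)
  u_3 = (0, -2/5, -1/5)

Orthogonality check:
  u_2 · u_1 = 0 (should be 0)
  u_3 · u_1 = 0 (should be 0)
  u_3 · u_2 = 0 (should be 0)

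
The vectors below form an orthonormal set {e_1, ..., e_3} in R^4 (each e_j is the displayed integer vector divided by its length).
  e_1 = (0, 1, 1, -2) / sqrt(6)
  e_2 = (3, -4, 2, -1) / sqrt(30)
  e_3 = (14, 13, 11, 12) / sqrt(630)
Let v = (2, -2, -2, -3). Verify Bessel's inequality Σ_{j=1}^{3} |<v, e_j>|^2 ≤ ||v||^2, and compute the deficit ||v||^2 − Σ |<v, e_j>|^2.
Σ |<v, e_j>|^2 = 203/18; ||v||^2 = 21; deficit = 175/18

Write each e_j = u_j / sqrt(<u_j, u_j>) where u_j is the displayed integer vector. Then <v, e_j> = <v, u_j> / sqrt(<u_j, u_j>), so |<v, e_j>|^2 = <v, u_j>^2 / <u_j, u_j>.
Coefficients: <v, e_1> = 2/sqrt(6), <v, e_2> = 13/sqrt(30), <v, e_3> = -56/sqrt(630).
Square and sum: Σ |<v, e_j>|^2 = 203/18.
Compute ||v||^2 = v·v = 21.
Deficit = 21 − 203/18 = 175/18 ≥ 0, confirming Bessel's inequality. (The deficit equals ||v − Σ <v,e_j> e_j||^2, the squared distance from v to span{e_j}.)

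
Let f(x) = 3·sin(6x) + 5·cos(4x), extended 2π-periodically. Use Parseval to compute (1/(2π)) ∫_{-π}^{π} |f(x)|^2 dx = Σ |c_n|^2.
Σ |c_n|^2 = 17

Expand |f|^2 and use orthogonality of {sin(nx), cos(mx)} on [-π, π]:
  ∫_{-π}^{π} sin(nx)^2 dx = π, ∫ cos(mx)^2 dx = π, and cross terms integrate to 0.
So ∫_{-π}^{π} f(x)^2 dx = 3^2 · π + 5^2 · π = (9 + 25)π.
Divide by 2π: (9 + 25)/2 = 17.
By Parseval, this equals Σ |c_n|^2.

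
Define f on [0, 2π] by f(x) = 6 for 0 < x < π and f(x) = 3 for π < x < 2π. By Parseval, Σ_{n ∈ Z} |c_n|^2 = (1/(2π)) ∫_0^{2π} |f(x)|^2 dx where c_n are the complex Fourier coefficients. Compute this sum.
Σ |c_n|^2 = 45/2

Parseval equates the L^2 energy of f (normalised by 1/(2π)) with the ℓ^2 sum of its Fourier coefficients: (1/(2π)) ∫_0^{2π} |f|^2 = Σ |c_n|^2.
Compute the left side: (1/(2π)) [∫_0^π 6^2 dx + ∫_π^{2π} 3^2 dx] = (1/(2π)) · (36π + 9π) = (36 + 9)/2 = 45/2.
So Σ_{n ∈ Z} |c_n|^2 = 45/2.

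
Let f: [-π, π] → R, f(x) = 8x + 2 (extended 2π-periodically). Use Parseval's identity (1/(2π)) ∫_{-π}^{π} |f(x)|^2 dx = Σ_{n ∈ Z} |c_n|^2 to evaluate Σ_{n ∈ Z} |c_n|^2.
Σ |c_n|^2 = 64π^2/3 + 4

Expand and integrate term by term over [-π, π]:
  ∫ (8x)^2 dx = 64·(2π^3/3); ∫ 2·8·(2)·x dx = 0 (odd integrand); ∫ 2^2 dx = 4·2π.
So (1/(2π)) ∫_{-π}^{π} (8x + 2)^2 dx = 64π^2/3 + 4 = 64π^2/3 + 4.
Parseval ⇒ Σ |c_n|^2 = 64π^2/3 + 4.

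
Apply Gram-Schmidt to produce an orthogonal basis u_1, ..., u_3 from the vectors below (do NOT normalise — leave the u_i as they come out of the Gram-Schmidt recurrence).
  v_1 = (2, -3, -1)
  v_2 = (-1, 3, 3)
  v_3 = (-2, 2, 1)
Orthogonal basis:
  u_1 = (2, -3, -1)
  u_2 = (1, 0, 2)
  u_3 = (-3/7, -5/14, 3/14)

Apply the Gram-Schmidt recurrence
  u_1 = v_1
  u_i = v_i − Σ_{j<i} ((v_i · u_j) / (u_j · u_j)) · u_j.

Step by step this gives:
  u_1 = (2, -3, -1)
  u_2 = (1, 0, 2)
  u_3 = (-3/7, -5/14, 3/14)

Orthogonality check:
  u_2 · u_1 = 0 (should be 0)
  u_3 · u_1 = 0 (should be 0)
  u_3 · u_2 = 0 (should be 0)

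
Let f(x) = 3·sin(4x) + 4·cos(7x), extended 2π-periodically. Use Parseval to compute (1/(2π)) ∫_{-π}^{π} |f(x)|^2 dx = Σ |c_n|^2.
Σ |c_n|^2 = 25/2

Expand |f|^2 and use orthogonality of {sin(nx), cos(mx)} on [-π, π]:
  ∫_{-π}^{π} sin(nx)^2 dx = π, ∫ cos(mx)^2 dx = π, and cross terms integrate to 0.
So ∫_{-π}^{π} f(x)^2 dx = 3^2 · π + 4^2 · π = (9 + 16)π.
Divide by 2π: (9 + 16)/2 = 25/2.
By Parseval, this equals Σ |c_n|^2.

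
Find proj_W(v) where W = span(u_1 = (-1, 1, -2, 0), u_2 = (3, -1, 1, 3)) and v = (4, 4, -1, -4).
proj_W(v) = (-16/21, 1/3, -19/42, -9/14)

Set up U = [u_1 | ... | u_2] ∈ R^(4×2). The projector onto W = col(U) is P = U (U^T U)^(-1) U^T.
Compute U^T U =
  [6, -6]
  [-6, 20],
and U^T v = (2, -5).
Solve U^T U · c = U^T v for the coefficients: c = (5/42, -3/14). The projection is proj_W(v) = U c.
Check: (v - proj_W(v)) · u_1 = 0  (should be 0).
Check: (v - proj_W(v)) · u_2 = 0  (should be 0).
Result: proj_W(v) = (-16/21, 1/3, -19/42, -9/14).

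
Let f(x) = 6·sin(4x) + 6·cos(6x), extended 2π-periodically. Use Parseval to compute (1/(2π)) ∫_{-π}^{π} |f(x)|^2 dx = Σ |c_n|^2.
Σ |c_n|^2 = 36

Expand |f|^2 and use orthogonality of {sin(nx), cos(mx)} on [-π, π]:
  ∫_{-π}^{π} sin(nx)^2 dx = π, ∫ cos(mx)^2 dx = π, and cross terms integrate to 0.
So ∫_{-π}^{π} f(x)^2 dx = 6^2 · π + 6^2 · π = (36 + 36)π.
Divide by 2π: (36 + 36)/2 = 36.
By Parseval, this equals Σ |c_n|^2.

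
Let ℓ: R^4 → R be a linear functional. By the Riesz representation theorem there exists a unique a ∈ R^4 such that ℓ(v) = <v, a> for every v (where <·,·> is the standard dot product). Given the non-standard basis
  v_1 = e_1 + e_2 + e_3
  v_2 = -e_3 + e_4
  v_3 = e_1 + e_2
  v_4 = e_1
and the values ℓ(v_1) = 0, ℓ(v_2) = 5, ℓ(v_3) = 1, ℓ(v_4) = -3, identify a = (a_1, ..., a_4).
a = (-3, 4, -1, 4)

Write a = (a_1, ..., a_4) in the standard basis. For each basis vector v_i, ℓ(v_i) = <v_i, a> is a linear equation in the a_j's. Collect the n equations into a matrix system V a = ℓ, where row i of V is v_i (expressed in the standard basis). Since V is invertible (lower-triangular with 1s on the diagonal, up to permutation), solve by back-substitution:
  V =
[[1, 1, 1, 0],
 [0, 0, -1, 1],
 [1, 1, 0, 0],
 [1, 0, 0, 0]]
  V a = (0, 5, 1, -3)
Solving gives a = (-3, 4, -1, 4).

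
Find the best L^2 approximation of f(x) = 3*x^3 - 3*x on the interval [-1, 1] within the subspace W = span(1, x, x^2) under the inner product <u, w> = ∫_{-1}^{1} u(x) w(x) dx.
g(x) = -6*x/5

The best approximation g ∈ W is the orthogonal projection of f onto W. Writing g = a_0 + a_1 x + a_2 x^2, the coefficients solve the normal equations G · a = b where
  G_{ij} = <φ_i, φ_j> and b_i = <f, φ_i>, with φ_0 = 1, φ_1 = x, φ_2 = x^2.
G =
  [2, 0, 2/3]
  [0, 2/3, 0]
  [2/3, 0, 2/5],
b = (0, -4/5, 0).
Solving gives a_0 = 0, a_1 = -6/5, a_2 = 0, so
  g(x) = -6*x/5.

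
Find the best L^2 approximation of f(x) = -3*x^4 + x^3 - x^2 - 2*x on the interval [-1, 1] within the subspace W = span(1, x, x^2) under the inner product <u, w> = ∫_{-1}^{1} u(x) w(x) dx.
g(x) = -25*x^2/7 - 7*x/5 + 9/35

The best approximation g ∈ W is the orthogonal projection of f onto W. Writing g = a_0 + a_1 x + a_2 x^2, the coefficients solve the normal equations G · a = b where
  G_{ij} = <φ_i, φ_j> and b_i = <f, φ_i>, with φ_0 = 1, φ_1 = x, φ_2 = x^2.
G =
  [2, 0, 2/3]
  [0, 2/3, 0]
  [2/3, 0, 2/5],
b = (-28/15, -14/15, -44/35).
Solving gives a_0 = 9/35, a_1 = -7/5, a_2 = -25/7, so
  g(x) = -25*x^2/7 - 7*x/5 + 9/35.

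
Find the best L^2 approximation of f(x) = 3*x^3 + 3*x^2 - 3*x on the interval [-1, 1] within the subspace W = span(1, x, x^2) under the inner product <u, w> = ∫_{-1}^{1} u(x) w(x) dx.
g(x) = 3*x^2 - 6*x/5

The best approximation g ∈ W is the orthogonal projection of f onto W. Writing g = a_0 + a_1 x + a_2 x^2, the coefficients solve the normal equations G · a = b where
  G_{ij} = <φ_i, φ_j> and b_i = <f, φ_i>, with φ_0 = 1, φ_1 = x, φ_2 = x^2.
G =
  [2, 0, 2/3]
  [0, 2/3, 0]
  [2/3, 0, 2/5],
b = (2, -4/5, 6/5).
Solving gives a_0 = 0, a_1 = -6/5, a_2 = 3, so
  g(x) = 3*x^2 - 6*x/5.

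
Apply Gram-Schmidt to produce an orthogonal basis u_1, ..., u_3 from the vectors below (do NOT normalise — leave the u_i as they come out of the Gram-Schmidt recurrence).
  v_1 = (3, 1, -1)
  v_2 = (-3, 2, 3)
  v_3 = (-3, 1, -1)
Orthogonal basis:
  u_1 = (3, 1, -1)
  u_2 = (-3/11, 32/11, 23/11)
  u_3 = (-75/71, 90/71, -135/71)

Apply the Gram-Schmidt recurrence
  u_1 = v_1
  u_i = v_i − Σ_{j<i} ((v_i · u_j) / (u_j · u_j)) · u_j.

Step by step this gives:
  u_1 = (3, 1, -1)
  u_2 = (-3/11, 32/11, 23/11)
  u_3 = (-75/71, 90/71, -135/71)

Orthogonality check:
  u_2 · u_1 = 0 (should be 0)
  u_3 · u_1 = 0 (should be 0)
  u_3 · u_2 = 0 (should be 0)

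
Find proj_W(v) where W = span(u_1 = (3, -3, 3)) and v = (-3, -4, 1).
proj_W(v) = (2/3, -2/3, 2/3)

Set up U = [u_1 | ... | u_1] ∈ R^(3×1). The projector onto W = col(U) is P = U (U^T U)^(-1) U^T.
Compute U^T U =
  [27],
and U^T v = (6).
Solve U^T U · c = U^T v for the coefficients: c = (2/9). The projection is proj_W(v) = U c.
Check: (v - proj_W(v)) · u_1 = 0  (should be 0).
Result: proj_W(v) = (2/3, -2/3, 2/3).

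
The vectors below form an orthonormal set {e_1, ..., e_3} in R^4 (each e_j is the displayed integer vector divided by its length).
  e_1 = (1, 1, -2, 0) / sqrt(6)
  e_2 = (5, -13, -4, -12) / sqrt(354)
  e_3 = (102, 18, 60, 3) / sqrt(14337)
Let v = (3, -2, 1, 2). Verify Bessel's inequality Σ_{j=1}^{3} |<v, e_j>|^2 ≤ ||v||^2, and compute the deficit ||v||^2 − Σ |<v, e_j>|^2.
Σ |<v, e_j>|^2 = 230/27; ||v||^2 = 18; deficit = 256/27

Write each e_j = u_j / sqrt(<u_j, u_j>) where u_j is the displayed integer vector. Then <v, e_j> = <v, u_j> / sqrt(<u_j, u_j>), so |<v, e_j>|^2 = <v, u_j>^2 / <u_j, u_j>.
Coefficients: <v, e_1> = -1/sqrt(6), <v, e_2> = 13/sqrt(354), <v, e_3> = 336/sqrt(14337).
Square and sum: Σ |<v, e_j>|^2 = 230/27.
Compute ||v||^2 = v·v = 18.
Deficit = 18 − 230/27 = 256/27 ≥ 0, confirming Bessel's inequality. (The deficit equals ||v − Σ <v,e_j> e_j||^2, the squared distance from v to span{e_j}.)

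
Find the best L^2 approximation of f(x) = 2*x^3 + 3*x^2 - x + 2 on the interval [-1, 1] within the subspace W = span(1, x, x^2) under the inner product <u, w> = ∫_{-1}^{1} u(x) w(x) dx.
g(x) = 3*x^2 + x/5 + 2

The best approximation g ∈ W is the orthogonal projection of f onto W. Writing g = a_0 + a_1 x + a_2 x^2, the coefficients solve the normal equations G · a = b where
  G_{ij} = <φ_i, φ_j> and b_i = <f, φ_i>, with φ_0 = 1, φ_1 = x, φ_2 = x^2.
G =
  [2, 0, 2/3]
  [0, 2/3, 0]
  [2/3, 0, 2/5],
b = (6, 2/15, 38/15).
Solving gives a_0 = 2, a_1 = 1/5, a_2 = 3, so
  g(x) = 3*x^2 + x/5 + 2.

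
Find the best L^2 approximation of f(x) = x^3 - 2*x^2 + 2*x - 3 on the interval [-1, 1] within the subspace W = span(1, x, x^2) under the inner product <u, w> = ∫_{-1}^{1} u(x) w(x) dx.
g(x) = -2*x^2 + 13*x/5 - 3

The best approximation g ∈ W is the orthogonal projection of f onto W. Writing g = a_0 + a_1 x + a_2 x^2, the coefficients solve the normal equations G · a = b where
  G_{ij} = <φ_i, φ_j> and b_i = <f, φ_i>, with φ_0 = 1, φ_1 = x, φ_2 = x^2.
G =
  [2, 0, 2/3]
  [0, 2/3, 0]
  [2/3, 0, 2/5],
b = (-22/3, 26/15, -14/5).
Solving gives a_0 = -3, a_1 = 13/5, a_2 = -2, so
  g(x) = -2*x^2 + 13*x/5 - 3.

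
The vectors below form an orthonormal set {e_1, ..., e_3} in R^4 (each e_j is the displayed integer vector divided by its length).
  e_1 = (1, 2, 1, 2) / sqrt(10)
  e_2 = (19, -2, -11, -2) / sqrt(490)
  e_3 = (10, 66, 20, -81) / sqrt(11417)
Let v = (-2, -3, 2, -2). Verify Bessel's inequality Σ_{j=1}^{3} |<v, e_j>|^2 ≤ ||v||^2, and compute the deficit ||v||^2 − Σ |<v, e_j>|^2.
Σ |<v, e_j>|^2 = 3524/233; ||v||^2 = 21; deficit = 1369/233

Write each e_j = u_j / sqrt(<u_j, u_j>) where u_j is the displayed integer vector. Then <v, e_j> = <v, u_j> / sqrt(<u_j, u_j>), so |<v, e_j>|^2 = <v, u_j>^2 / <u_j, u_j>.
Coefficients: <v, e_1> = -10/sqrt(10), <v, e_2> = -50/sqrt(490), <v, e_3> = -16/sqrt(11417).
Square and sum: Σ |<v, e_j>|^2 = 3524/233.
Compute ||v||^2 = v·v = 21.
Deficit = 21 − 3524/233 = 1369/233 ≥ 0, confirming Bessel's inequality. (The deficit equals ||v − Σ <v,e_j> e_j||^2, the squared distance from v to span{e_j}.)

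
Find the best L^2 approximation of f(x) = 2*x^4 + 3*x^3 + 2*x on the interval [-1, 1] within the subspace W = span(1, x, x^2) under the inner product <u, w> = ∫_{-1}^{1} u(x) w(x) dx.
g(x) = 12*x^2/7 + 19*x/5 - 6/35

The best approximation g ∈ W is the orthogonal projection of f onto W. Writing g = a_0 + a_1 x + a_2 x^2, the coefficients solve the normal equations G · a = b where
  G_{ij} = <φ_i, φ_j> and b_i = <f, φ_i>, with φ_0 = 1, φ_1 = x, φ_2 = x^2.
G =
  [2, 0, 2/3]
  [0, 2/3, 0]
  [2/3, 0, 2/5],
b = (4/5, 38/15, 4/7).
Solving gives a_0 = -6/35, a_1 = 19/5, a_2 = 12/7, so
  g(x) = 12*x^2/7 + 19*x/5 - 6/35.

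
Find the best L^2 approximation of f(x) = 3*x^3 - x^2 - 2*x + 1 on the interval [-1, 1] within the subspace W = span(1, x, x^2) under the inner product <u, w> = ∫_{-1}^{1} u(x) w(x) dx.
g(x) = -x^2 - x/5 + 1

The best approximation g ∈ W is the orthogonal projection of f onto W. Writing g = a_0 + a_1 x + a_2 x^2, the coefficients solve the normal equations G · a = b where
  G_{ij} = <φ_i, φ_j> and b_i = <f, φ_i>, with φ_0 = 1, φ_1 = x, φ_2 = x^2.
G =
  [2, 0, 2/3]
  [0, 2/3, 0]
  [2/3, 0, 2/5],
b = (4/3, -2/15, 4/15).
Solving gives a_0 = 1, a_1 = -1/5, a_2 = -1, so
  g(x) = -x^2 - x/5 + 1.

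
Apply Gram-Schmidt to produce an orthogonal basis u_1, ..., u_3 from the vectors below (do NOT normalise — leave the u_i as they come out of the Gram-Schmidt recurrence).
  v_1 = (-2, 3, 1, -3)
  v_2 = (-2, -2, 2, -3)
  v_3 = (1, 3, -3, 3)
Orthogonal basis:
  u_1 = (-2, 3, 1, -3)
  u_2 = (-28/23, -73/23, 37/23, -42/23)
  u_3 = (-181/201, -34/201, -170/201, 10/67)

Apply the Gram-Schmidt recurrence
  u_1 = v_1
  u_i = v_i − Σ_{j<i} ((v_i · u_j) / (u_j · u_j)) · u_j.

Step by step this gives:
  u_1 = (-2, 3, 1, -3)
  u_2 = (-28/23, -73/23, 37/23, -42/23)
  u_3 = (-181/201, -34/201, -170/201, 10/67)

Orthogonality check:
  u_2 · u_1 = 0 (should be 0)
  u_3 · u_1 = 0 (should be 0)
  u_3 · u_2 = 0 (should be 0)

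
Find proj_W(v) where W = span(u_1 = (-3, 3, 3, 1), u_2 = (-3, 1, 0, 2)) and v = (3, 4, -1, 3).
proj_W(v) = (-3/14, 5/14, 3/7, 0)

Set up U = [u_1 | ... | u_2] ∈ R^(4×2). The projector onto W = col(U) is P = U (U^T U)^(-1) U^T.
Compute U^T U =
  [28, 14]
  [14, 14],
and U^T v = (3, 1).
Solve U^T U · c = U^T v for the coefficients: c = (1/7, -1/14). The projection is proj_W(v) = U c.
Check: (v - proj_W(v)) · u_1 = 0  (should be 0).
Check: (v - proj_W(v)) · u_2 = 0  (should be 0).
Result: proj_W(v) = (-3/14, 5/14, 3/7, 0).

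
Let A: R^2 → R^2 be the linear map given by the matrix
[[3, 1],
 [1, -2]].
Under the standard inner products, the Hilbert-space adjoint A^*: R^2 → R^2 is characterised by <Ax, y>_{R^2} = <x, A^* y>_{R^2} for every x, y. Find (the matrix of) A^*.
A^* = A^T =
[[3, 1],
 [1, -2]]

For real matrices with standard dot products, the defining identity <Ax, y> = <x, A^* y> gives (Ax)^T y = x^T (A^*) y, i.e. x^T A^T y = x^T (A^*) y. Since this holds for all x, y, we must have A^* = A^T. Therefore
A^* =
[[3, 1],
 [1, -2]].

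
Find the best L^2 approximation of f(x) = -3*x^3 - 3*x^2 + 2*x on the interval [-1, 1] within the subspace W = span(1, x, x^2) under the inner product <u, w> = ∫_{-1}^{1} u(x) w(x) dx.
g(x) = -3*x^2 + x/5

The best approximation g ∈ W is the orthogonal projection of f onto W. Writing g = a_0 + a_1 x + a_2 x^2, the coefficients solve the normal equations G · a = b where
  G_{ij} = <φ_i, φ_j> and b_i = <f, φ_i>, with φ_0 = 1, φ_1 = x, φ_2 = x^2.
G =
  [2, 0, 2/3]
  [0, 2/3, 0]
  [2/3, 0, 2/5],
b = (-2, 2/15, -6/5).
Solving gives a_0 = 0, a_1 = 1/5, a_2 = -3, so
  g(x) = -3*x^2 + x/5.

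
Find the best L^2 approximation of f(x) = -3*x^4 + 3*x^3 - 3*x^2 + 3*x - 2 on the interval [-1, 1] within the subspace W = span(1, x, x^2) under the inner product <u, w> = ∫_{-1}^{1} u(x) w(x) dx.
g(x) = -39*x^2/7 + 24*x/5 - 61/35

The best approximation g ∈ W is the orthogonal projection of f onto W. Writing g = a_0 + a_1 x + a_2 x^2, the coefficients solve the normal equations G · a = b where
  G_{ij} = <φ_i, φ_j> and b_i = <f, φ_i>, with φ_0 = 1, φ_1 = x, φ_2 = x^2.
G =
  [2, 0, 2/3]
  [0, 2/3, 0]
  [2/3, 0, 2/5],
b = (-36/5, 16/5, -356/105).
Solving gives a_0 = -61/35, a_1 = 24/5, a_2 = -39/7, so
  g(x) = -39*x^2/7 + 24*x/5 - 61/35.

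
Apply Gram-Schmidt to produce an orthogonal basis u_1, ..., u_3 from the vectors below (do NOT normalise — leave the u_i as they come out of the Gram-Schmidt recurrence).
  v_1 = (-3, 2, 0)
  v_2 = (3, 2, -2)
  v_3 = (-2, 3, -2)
Orthogonal basis:
  u_1 = (-3, 2, 0)
  u_2 = (24/13, 36/13, -2)
  u_3 = (-2/7, -3/7, -6/7)

Apply the Gram-Schmidt recurrence
  u_1 = v_1
  u_i = v_i − Σ_{j<i} ((v_i · u_j) / (u_j · u_j)) · u_j.

Step by step this gives:
  u_1 = (-3, 2, 0)
  u_2 = (24/13, 36/13, -2)
  u_3 = (-2/7, -3/7, -6/7)

Orthogonality check:
  u_2 · u_1 = 0 (should be 0)
  u_3 · u_1 = 0 (should be 0)
  u_3 · u_2 = 0 (should be 0)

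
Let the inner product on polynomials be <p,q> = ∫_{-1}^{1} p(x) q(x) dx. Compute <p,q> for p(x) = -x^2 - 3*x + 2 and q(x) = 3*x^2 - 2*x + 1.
<p,q> = 152/15

Expand the product: p(x)·q(x) = -3*x^4 - 7*x^3 + 11*x^2 - 7*x + 2.
∫_{-1}^{1} of each monomial x^k gives [2/(k+1) if k even, 0 if k odd]. Integrating term-by-term (or equivalently evaluating the antiderivative F(x) = -3*x^5/5 - 7*x^4/4 + 11*x^3/3 - 7*x^2/2 + 2*x at the endpoints):
  F(1) − F(−1) = -11/60 − (-619/60) = 152/15.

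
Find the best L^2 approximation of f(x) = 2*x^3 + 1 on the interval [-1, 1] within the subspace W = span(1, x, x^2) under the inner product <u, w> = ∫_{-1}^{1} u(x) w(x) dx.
g(x) = 6*x/5 + 1

The best approximation g ∈ W is the orthogonal projection of f onto W. Writing g = a_0 + a_1 x + a_2 x^2, the coefficients solve the normal equations G · a = b where
  G_{ij} = <φ_i, φ_j> and b_i = <f, φ_i>, with φ_0 = 1, φ_1 = x, φ_2 = x^2.
G =
  [2, 0, 2/3]
  [0, 2/3, 0]
  [2/3, 0, 2/5],
b = (2, 4/5, 2/3).
Solving gives a_0 = 1, a_1 = 6/5, a_2 = 0, so
  g(x) = 6*x/5 + 1.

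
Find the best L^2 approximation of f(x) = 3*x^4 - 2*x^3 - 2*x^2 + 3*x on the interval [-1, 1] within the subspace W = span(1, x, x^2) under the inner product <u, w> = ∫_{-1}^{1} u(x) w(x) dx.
g(x) = 4*x^2/7 + 9*x/5 - 9/35

The best approximation g ∈ W is the orthogonal projection of f onto W. Writing g = a_0 + a_1 x + a_2 x^2, the coefficients solve the normal equations G · a = b where
  G_{ij} = <φ_i, φ_j> and b_i = <f, φ_i>, with φ_0 = 1, φ_1 = x, φ_2 = x^2.
G =
  [2, 0, 2/3]
  [0, 2/3, 0]
  [2/3, 0, 2/5],
b = (-2/15, 6/5, 2/35).
Solving gives a_0 = -9/35, a_1 = 9/5, a_2 = 4/7, so
  g(x) = 4*x^2/7 + 9*x/5 - 9/35.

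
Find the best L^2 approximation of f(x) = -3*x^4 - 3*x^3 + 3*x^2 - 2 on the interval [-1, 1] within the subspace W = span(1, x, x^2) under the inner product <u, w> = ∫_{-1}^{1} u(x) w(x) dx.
g(x) = 3*x^2/7 - 9*x/5 - 61/35

The best approximation g ∈ W is the orthogonal projection of f onto W. Writing g = a_0 + a_1 x + a_2 x^2, the coefficients solve the normal equations G · a = b where
  G_{ij} = <φ_i, φ_j> and b_i = <f, φ_i>, with φ_0 = 1, φ_1 = x, φ_2 = x^2.
G =
  [2, 0, 2/3]
  [0, 2/3, 0]
  [2/3, 0, 2/5],
b = (-16/5, -6/5, -104/105).
Solving gives a_0 = -61/35, a_1 = -9/5, a_2 = 3/7, so
  g(x) = 3*x^2/7 - 9*x/5 - 61/35.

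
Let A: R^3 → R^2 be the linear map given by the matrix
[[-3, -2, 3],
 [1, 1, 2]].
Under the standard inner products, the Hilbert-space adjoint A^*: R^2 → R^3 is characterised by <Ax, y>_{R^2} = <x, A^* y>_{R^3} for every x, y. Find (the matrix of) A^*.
A^* = A^T =
[[-3, 1],
 [-2, 1],
 [3, 2]]

For real matrices with standard dot products, the defining identity <Ax, y> = <x, A^* y> gives (Ax)^T y = x^T (A^*) y, i.e. x^T A^T y = x^T (A^*) y. Since this holds for all x, y, we must have A^* = A^T. Therefore
A^* =
[[-3, 1],
 [-2, 1],
 [3, 2]].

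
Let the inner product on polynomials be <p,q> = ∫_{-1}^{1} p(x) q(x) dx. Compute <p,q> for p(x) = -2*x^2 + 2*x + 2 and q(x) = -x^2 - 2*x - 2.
<p,q> = -128/15

Expand the product: p(x)·q(x) = 2*x^4 + 2*x^3 - 2*x^2 - 8*x - 4.
∫_{-1}^{1} of each monomial x^k gives [2/(k+1) if k even, 0 if k odd]. Integrating term-by-term (or equivalently evaluating the antiderivative F(x) = 2*x^5/5 + x^4/2 - 2*x^3/3 - 4*x^2 - 4*x at the endpoints):
  F(1) − F(−1) = -233/30 − (23/30) = -128/15.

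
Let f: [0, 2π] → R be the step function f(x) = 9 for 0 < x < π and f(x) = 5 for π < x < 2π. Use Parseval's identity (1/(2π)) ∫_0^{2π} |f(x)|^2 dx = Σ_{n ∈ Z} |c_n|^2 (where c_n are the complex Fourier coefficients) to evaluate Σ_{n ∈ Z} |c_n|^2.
Σ |c_n|^2 = 53

Parseval equates the L^2 energy of f (normalised by 1/(2π)) with the ℓ^2 sum of its Fourier coefficients: (1/(2π)) ∫_0^{2π} |f|^2 = Σ |c_n|^2.
Compute the left side: (1/(2π)) [∫_0^π 9^2 dx + ∫_π^{2π} 5^2 dx] = (1/(2π)) · (81π + 25π) = (81 + 25)/2 = 53.
So Σ_{n ∈ Z} |c_n|^2 = 53.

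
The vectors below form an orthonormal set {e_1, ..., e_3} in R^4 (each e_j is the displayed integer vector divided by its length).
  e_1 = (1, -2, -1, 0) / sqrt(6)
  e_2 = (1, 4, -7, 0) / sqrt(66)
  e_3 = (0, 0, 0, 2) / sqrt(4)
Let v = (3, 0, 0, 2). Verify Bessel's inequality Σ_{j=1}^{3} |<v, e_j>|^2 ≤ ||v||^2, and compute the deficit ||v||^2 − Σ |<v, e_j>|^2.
Σ |<v, e_j>|^2 = 62/11; ||v||^2 = 13; deficit = 81/11

Write each e_j = u_j / sqrt(<u_j, u_j>) where u_j is the displayed integer vector. Then <v, e_j> = <v, u_j> / sqrt(<u_j, u_j>), so |<v, e_j>|^2 = <v, u_j>^2 / <u_j, u_j>.
Coefficients: <v, e_1> = 3/sqrt(6), <v, e_2> = 3/sqrt(66), <v, e_3> = 4/sqrt(4).
Square and sum: Σ |<v, e_j>|^2 = 62/11.
Compute ||v||^2 = v·v = 13.
Deficit = 13 − 62/11 = 81/11 ≥ 0, confirming Bessel's inequality. (The deficit equals ||v − Σ <v,e_j> e_j||^2, the squared distance from v to span{e_j}.)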